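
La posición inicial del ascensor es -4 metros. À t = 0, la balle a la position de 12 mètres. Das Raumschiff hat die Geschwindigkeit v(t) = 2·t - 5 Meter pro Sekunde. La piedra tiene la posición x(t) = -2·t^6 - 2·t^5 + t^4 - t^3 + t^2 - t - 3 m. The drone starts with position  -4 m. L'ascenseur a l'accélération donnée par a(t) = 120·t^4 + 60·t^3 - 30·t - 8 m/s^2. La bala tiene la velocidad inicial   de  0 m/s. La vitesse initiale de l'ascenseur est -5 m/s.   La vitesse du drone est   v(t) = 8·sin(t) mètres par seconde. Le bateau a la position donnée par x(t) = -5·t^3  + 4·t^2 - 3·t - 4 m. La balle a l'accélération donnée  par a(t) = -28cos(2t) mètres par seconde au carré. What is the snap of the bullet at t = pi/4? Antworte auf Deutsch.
Ausgehend von der Beschleunigung a(t) = -28·cos(2·t), nehmen wir 2 Ableitungen. Durch Ableiten von der Beschleunigung erhalten wir den Ruck: j(t) = 56·sin(2·t). Die Ableitung von dem Ruck ergibt den Snap: s(t) = 112·cos(2·t). Wir haben den Snap s(t) = 112·cos(2·t). Durch Einsetzen von t = pi/4: s(pi/4) = 0.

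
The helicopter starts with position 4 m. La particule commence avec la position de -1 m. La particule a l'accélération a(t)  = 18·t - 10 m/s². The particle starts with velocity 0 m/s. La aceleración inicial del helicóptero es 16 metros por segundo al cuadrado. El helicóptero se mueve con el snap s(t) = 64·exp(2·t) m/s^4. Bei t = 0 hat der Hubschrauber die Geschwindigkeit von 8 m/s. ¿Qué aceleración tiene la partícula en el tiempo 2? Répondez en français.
De l'équation de l'accélération a(t) = 18·t - 10, nous substituons t = 2 pour obtenir a = 26.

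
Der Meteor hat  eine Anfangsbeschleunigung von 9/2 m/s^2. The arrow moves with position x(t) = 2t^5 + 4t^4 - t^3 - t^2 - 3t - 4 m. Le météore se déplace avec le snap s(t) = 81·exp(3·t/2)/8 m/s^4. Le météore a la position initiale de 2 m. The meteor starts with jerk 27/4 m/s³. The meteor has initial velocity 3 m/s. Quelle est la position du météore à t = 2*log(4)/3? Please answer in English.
We must find the integral of our snap equation s(t) = 81·exp(3·t/2)/8 4 times. Finding the integral of s(t) and using j(0) = 27/4: j(t) = 27·exp(3·t/2)/4. The integral of jerk, with a(0) = 9/2, gives acceleration: a(t) = 9·exp(3·t/2)/2. The antiderivative of acceleration is velocity. Using v(0) = 3, we get v(t) = 3·exp(3·t/2). Taking ∫v(t)dt and applying x(0) = 2, we find x(t) = 2·exp(3·t/2). We have position x(t) = 2·exp(3·t/2). Substituting t = 2*log(4)/3: x(2*log(4)/3) = 8.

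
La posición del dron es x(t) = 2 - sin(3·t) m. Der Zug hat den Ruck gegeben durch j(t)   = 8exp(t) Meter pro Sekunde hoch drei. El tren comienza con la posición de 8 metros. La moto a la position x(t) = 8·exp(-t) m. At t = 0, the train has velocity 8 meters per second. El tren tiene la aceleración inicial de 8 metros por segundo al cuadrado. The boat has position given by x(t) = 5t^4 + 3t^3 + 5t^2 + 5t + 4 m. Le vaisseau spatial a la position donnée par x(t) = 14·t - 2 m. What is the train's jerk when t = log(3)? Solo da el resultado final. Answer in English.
The answer is 24.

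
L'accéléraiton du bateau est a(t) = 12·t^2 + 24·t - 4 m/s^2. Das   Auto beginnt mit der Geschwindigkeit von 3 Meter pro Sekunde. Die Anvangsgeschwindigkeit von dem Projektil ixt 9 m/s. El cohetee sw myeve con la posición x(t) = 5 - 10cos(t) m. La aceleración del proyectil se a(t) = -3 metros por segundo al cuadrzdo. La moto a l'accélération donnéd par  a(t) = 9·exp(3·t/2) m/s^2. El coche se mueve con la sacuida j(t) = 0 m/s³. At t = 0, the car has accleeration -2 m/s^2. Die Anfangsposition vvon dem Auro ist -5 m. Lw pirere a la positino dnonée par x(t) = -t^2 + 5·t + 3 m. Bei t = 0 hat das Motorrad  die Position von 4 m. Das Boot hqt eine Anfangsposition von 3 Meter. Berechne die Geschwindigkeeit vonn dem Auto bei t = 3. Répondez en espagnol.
Para resolver esto, necesitamos tomar 2 antiderivadas de nuestra ecuación de la sacudida j(t) = 0. La antiderivada de la sacudida es la aceleración. Usando a(0) = -2, obtenemos a(t) = -2. La integral de la aceleración, con v(0) = 3, da la velocidad: v(t) = 3 - 2·t. Usando v(t) = 3 - 2·t y sustituyendo t = 3, encontramos v = -3.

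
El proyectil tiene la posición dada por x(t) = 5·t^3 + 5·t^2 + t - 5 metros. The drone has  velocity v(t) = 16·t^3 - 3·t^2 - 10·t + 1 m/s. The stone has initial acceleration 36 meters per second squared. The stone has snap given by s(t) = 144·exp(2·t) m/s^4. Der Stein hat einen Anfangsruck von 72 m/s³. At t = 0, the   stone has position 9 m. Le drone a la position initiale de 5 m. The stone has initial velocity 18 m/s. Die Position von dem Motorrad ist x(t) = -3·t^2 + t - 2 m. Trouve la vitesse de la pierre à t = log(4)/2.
Nous devons intégrer notre équation du snap s(t) = 144·exp(2·t) 3 fois. La primitive du snap est le jerk. En utilisant j(0) = 72, nous obtenons j(t) = 72·exp(2·t). L'intégrale du jerk est l'accélération. En utilisant a(0) = 36, nous obtenons a(t) = 36·exp(2·t). L'intégrale de l'accélération est la vitesse. En utilisant v(0) = 18, nous obtenons v(t) = 18·exp(2·t). De l'équation de la vitesse v(t) = 18·exp(2·t), nous substituons t = log(4)/2 pour obtenir v = 72.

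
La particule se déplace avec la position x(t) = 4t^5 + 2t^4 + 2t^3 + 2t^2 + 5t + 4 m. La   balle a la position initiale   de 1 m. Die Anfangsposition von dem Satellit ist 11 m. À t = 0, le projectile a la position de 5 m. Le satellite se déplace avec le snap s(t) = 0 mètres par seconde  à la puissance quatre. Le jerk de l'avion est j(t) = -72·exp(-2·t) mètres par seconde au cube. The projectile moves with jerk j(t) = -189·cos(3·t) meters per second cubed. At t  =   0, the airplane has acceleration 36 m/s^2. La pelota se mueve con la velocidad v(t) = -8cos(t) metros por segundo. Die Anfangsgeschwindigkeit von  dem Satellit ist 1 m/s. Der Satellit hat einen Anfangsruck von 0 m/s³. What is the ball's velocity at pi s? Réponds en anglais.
Using v(t) = -8·cos(t) and substituting t = pi, we find v = 8.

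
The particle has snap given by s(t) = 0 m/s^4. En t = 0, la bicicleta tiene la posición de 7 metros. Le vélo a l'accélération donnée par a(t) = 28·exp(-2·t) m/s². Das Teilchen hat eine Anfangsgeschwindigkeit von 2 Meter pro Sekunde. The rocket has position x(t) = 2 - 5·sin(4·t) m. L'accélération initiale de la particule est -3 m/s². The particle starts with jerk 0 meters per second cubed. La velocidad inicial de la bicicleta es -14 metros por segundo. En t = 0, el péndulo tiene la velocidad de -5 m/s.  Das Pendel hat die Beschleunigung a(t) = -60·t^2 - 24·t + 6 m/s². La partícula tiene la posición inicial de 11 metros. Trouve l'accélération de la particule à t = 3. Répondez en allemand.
Wir müssen unsere Gleichung für den Snap s(t) = 0 2-mal integrieren. Das Integral von dem Snap ist der Ruck. Mit j(0) = 0 erhalten wir j(t) = 0. Die Stammfunktion von dem Ruck, mit a(0) = -3, ergibt die Beschleunigung: a(t) = -3. Aus der Gleichung für die Beschleunigung a(t) = -3, setzen wir t = 3 ein und erhalten a = -3.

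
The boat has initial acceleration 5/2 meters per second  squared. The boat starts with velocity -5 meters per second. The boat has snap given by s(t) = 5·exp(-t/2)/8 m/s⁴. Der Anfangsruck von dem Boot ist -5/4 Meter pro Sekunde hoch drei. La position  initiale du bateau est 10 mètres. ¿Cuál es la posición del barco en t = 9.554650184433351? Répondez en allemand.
Ausgehend von dem Snap s(t) = 5·exp(-t/2)/8, nehmen wir 4 Stammfunktionen. Mit ∫s(t)dt und Anwendung von j(0) = -5/4, finden wir j(t) = -5·exp(-t/2)/4. Das Integral von dem Ruck ist die Beschleunigung. Mit a(0) = 5/2 erhalten wir a(t) = 5·exp(-t/2)/2. Durch Integration von der Beschleunigung und Verwendung der Anfangsbedingung v(0) = -5, erhalten wir v(t) = -5·exp(-t/2). Die Stammfunktion von der Geschwindigkeit, mit x(0) = 10, ergibt die Position: x(t) = 10·exp(-t/2). Aus der Gleichung für die Position x(t) = 10·exp(-t/2), setzen wir t = 9.554650184433351 ein und erhalten x = 0.0841848755451757.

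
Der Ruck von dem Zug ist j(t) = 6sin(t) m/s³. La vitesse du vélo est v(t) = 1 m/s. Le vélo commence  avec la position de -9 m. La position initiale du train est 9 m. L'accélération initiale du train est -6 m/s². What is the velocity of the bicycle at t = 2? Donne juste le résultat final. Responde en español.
v(2) = 1.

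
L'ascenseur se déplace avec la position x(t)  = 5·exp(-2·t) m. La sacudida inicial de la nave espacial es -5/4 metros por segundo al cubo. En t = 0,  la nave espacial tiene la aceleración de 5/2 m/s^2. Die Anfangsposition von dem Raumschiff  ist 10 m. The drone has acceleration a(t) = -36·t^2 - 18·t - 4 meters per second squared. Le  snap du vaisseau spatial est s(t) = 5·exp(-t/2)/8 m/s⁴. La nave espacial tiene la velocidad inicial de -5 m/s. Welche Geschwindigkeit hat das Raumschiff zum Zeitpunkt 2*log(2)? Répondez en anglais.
To solve this, we need to take 3 integrals of our snap equation s(t) = 5·exp(-t/2)/8. Integrating snap and using the initial condition j(0) = -5/4, we get j(t) = -5·exp(-t/2)/4. Integrating jerk and using the initial condition a(0) = 5/2, we get a(t) = 5·exp(-t/2)/2. Finding the integral of a(t) and using v(0) = -5: v(t) = -5·exp(-t/2). We have velocity v(t) = -5·exp(-t/2). Substituting t = 2*log(2): v(2*log(2)) = -5/2.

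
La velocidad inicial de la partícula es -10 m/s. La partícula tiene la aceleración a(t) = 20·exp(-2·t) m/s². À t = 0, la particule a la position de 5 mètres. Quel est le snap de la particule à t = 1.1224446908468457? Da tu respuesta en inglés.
We must differentiate our acceleration equation a(t) = 20·exp(-2·t) 2 times. Taking d/dt of a(t), we find j(t) = -40·exp(-2·t). Taking d/dt of j(t), we find s(t) = 80·exp(-2·t). From the given snap equation s(t) = 80·exp(-2·t), we substitute t = 1.1224446908468457 to get s = 8.47514068374106.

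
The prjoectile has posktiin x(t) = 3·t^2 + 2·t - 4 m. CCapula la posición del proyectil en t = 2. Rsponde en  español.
Usando x(t) = 3·t^2 + 2·t - 4 y sustituyendo t = 2, encontramos x = 12.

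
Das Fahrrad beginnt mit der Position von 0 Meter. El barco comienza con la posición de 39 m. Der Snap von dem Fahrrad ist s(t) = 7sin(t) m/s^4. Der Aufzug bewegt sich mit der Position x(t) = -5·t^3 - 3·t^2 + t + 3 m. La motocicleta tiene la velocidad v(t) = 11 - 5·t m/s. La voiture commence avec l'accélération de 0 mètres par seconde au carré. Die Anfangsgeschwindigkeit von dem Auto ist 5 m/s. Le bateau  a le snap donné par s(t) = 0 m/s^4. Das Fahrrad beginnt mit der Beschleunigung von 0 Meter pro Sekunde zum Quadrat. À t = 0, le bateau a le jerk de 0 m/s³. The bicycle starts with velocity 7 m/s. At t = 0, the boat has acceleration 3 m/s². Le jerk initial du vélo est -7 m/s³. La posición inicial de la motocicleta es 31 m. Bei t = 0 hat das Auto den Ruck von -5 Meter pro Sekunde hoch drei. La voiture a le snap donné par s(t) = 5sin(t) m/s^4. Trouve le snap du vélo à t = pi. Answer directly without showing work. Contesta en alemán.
s(pi) = 0.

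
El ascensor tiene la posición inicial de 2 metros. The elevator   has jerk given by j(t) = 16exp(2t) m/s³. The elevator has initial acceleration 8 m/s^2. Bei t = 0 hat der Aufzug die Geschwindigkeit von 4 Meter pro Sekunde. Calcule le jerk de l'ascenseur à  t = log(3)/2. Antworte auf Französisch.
De l'équation du jerk j(t) = 16·exp(2·t), nous substituons t = log(3)/2 pour obtenir j = 48.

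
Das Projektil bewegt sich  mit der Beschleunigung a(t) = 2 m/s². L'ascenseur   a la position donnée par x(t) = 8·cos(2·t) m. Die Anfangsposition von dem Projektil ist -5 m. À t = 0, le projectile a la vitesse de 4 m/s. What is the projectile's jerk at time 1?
We must differentiate our acceleration equation a(t) = 2 1 time. Differentiating acceleration, we get jerk: j(t) = 0. From the given jerk equation j(t) = 0, we substitute t = 1 to get j = 0.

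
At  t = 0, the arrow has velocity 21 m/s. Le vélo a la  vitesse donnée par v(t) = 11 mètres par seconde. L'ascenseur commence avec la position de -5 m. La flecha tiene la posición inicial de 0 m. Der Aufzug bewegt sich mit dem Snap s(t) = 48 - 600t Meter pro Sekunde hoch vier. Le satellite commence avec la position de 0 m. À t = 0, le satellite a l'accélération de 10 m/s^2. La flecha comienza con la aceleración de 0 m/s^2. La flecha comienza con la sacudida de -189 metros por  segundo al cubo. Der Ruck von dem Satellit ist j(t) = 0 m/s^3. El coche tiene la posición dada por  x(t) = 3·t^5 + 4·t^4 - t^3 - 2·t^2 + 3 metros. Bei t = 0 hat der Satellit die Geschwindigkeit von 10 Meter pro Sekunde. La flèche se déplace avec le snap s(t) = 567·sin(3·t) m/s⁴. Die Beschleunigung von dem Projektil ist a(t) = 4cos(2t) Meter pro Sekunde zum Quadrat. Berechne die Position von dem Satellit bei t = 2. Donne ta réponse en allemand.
Wir müssen das Integral unserer Gleichung für den Ruck j(t) = 0 3-mal finden. Durch Integration von dem Ruck und Verwendung der Anfangsbedingung a(0) = 10, erhalten wir a(t) = 10. Durch Integration von der Beschleunigung und Verwendung der Anfangsbedingung v(0) = 10, erhalten wir v(t) = 10·t + 10. Durch Integration von der Geschwindigkeit und Verwendung der Anfangsbedingung x(0) = 0, erhalten wir x(t) = 5·t^2 + 10·t. Aus der Gleichung für die Position x(t) = 5·t^2 + 10·t, setzen wir t = 2 ein und erhalten x = 40.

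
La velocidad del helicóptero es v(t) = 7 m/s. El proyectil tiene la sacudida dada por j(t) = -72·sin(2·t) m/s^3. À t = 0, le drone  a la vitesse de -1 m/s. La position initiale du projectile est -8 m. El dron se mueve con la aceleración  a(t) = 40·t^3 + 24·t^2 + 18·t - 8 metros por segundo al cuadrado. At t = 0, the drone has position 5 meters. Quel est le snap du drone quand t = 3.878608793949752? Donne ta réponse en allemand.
Ausgehend von der Beschleunigung a(t) = 40·t^3 + 24·t^2 + 18·t - 8, nehmen wir 2 Ableitungen. Mit d/dt von a(t) finden wir j(t) = 120·t^2 + 48·t + 18. Die Ableitung von dem Ruck ergibt den Snap: s(t) = 240·t + 48. Mit s(t) = 240·t + 48 und Einsetzen von t = 3.878608793949752, finden wir s = 978.866110547940.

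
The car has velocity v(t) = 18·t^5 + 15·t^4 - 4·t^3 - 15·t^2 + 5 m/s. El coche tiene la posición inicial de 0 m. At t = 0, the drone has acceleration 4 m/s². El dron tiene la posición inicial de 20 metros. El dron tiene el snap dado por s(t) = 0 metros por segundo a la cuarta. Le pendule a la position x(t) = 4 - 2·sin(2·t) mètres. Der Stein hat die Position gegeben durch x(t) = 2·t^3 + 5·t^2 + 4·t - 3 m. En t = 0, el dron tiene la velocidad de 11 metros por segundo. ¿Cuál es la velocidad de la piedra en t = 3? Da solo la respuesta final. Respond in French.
La réponse est 88.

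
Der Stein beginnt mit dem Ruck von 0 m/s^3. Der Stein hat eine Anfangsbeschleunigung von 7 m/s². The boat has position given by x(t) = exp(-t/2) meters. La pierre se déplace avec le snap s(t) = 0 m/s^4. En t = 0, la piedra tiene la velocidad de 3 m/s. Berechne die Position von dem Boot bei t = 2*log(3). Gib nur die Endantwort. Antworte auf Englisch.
x(2*log(3)) = 1/3.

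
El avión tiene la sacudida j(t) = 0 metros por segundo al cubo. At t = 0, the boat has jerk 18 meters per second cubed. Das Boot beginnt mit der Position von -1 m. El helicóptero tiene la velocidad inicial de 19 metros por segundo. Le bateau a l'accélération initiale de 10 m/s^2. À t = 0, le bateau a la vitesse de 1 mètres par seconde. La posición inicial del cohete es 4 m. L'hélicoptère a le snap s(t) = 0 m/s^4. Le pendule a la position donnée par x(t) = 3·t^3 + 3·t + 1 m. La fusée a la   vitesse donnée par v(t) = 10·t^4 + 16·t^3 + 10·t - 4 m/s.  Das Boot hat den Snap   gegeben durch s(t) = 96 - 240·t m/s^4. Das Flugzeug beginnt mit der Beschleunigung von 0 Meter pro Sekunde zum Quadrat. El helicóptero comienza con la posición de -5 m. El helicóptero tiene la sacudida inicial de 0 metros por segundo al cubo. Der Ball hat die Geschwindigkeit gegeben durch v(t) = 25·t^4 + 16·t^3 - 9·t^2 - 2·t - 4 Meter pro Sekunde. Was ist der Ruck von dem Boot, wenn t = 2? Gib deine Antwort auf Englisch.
We must find the integral of our snap equation s(t) = 96 - 240·t 1 time. Finding the integral of s(t) and using j(0) = 18: j(t) = -120·t^2 + 96·t + 18. From the given jerk equation j(t) = -120·t^2 + 96·t + 18, we substitute t = 2 to get j = -270.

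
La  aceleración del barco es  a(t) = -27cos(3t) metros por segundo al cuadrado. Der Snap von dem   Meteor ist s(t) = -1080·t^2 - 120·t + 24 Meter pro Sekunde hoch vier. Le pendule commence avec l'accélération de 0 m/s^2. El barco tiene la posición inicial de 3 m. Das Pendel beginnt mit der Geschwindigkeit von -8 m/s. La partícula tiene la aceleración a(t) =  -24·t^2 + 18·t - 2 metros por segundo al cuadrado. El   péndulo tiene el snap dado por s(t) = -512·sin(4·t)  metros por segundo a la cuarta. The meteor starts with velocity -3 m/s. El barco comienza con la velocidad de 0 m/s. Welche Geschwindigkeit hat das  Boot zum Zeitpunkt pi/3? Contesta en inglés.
Starting from acceleration a(t) = -27·cos(3·t), we take 1 integral. Integrating acceleration and using the initial condition v(0) = 0, we get v(t) = -9·sin(3·t). Using v(t) = -9·sin(3·t) and substituting t = pi/3, we find v = 0.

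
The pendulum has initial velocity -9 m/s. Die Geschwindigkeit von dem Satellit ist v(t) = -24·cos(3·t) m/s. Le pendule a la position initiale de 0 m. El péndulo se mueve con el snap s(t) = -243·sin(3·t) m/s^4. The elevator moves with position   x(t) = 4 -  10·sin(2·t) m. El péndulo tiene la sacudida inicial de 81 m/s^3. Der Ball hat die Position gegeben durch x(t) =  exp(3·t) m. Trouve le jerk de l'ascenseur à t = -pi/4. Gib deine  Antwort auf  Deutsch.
Ausgehend von der Position x(t) = 4 - 10·sin(2·t), nehmen wir 3 Ableitungen. Mit d/dt von x(t) finden wir v(t) = -20·cos(2·t). Mit d/dt von v(t) finden wir a(t) = 40·sin(2·t). Die Ableitung von der Beschleunigung ergibt den Ruck: j(t) = 80·cos(2·t). Mit j(t) = 80·cos(2·t) und Einsetzen von t = -pi/4, finden wir j = 0.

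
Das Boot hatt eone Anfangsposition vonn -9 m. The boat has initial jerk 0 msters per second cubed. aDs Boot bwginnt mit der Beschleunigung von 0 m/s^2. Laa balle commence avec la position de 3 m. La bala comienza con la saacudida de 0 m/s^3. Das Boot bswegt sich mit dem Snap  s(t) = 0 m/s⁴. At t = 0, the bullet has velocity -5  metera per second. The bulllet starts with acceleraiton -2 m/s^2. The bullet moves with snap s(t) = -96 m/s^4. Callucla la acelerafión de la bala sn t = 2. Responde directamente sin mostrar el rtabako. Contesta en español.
En t = 2, a = -194.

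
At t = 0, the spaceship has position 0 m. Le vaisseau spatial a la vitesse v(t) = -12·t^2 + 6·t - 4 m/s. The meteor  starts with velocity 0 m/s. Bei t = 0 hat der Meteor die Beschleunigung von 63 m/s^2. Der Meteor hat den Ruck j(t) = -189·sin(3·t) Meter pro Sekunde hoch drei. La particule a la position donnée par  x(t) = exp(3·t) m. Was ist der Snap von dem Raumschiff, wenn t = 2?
Wir müssen unsere Gleichung für die Geschwindigkeit v(t) = -12·t^2 + 6·t - 4 3-mal ableiten. Mit d/dt von v(t) finden wir a(t) = 6 - 24·t. Die Ableitung von der Beschleunigung ergibt den Ruck: j(t) = -24. Durch Ableiten von dem Ruck erhalten wir den Snap: s(t) = 0. Wir haben den Snap s(t) = 0. Durch Einsetzen von t = 2: s(2) = 0.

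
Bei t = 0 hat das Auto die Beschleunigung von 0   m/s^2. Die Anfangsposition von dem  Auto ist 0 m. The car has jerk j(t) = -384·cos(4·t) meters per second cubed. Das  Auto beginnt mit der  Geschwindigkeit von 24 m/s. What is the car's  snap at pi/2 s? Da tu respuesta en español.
Para resolver esto, necesitamos tomar 1 derivada de nuestra ecuación de la sacudida j(t) = -384·cos(4·t). La derivada de la sacudida da el snap: s(t) = 1536·sin(4·t). Tenemos el snap s(t) = 1536·sin(4·t). Sustituyendo t = pi/2: s(pi/2) = 0.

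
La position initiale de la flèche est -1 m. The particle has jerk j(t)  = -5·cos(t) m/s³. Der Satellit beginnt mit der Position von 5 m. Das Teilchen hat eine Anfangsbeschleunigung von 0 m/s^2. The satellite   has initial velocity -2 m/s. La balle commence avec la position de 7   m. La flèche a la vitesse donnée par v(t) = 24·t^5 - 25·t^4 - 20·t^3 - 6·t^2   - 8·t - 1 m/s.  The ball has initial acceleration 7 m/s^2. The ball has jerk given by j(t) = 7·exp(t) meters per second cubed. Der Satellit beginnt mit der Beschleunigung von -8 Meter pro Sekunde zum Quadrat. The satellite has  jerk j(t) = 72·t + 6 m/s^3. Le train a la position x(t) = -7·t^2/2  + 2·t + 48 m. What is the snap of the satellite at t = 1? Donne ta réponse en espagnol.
Partiendo de la sacudida j(t) = 72·t + 6, tomamos 1 derivada. Tomando d/dt de j(t), encontramos s(t) = 72. De la ecuación del snap s(t) = 72, sustituimos t = 1 para obtener s = 72.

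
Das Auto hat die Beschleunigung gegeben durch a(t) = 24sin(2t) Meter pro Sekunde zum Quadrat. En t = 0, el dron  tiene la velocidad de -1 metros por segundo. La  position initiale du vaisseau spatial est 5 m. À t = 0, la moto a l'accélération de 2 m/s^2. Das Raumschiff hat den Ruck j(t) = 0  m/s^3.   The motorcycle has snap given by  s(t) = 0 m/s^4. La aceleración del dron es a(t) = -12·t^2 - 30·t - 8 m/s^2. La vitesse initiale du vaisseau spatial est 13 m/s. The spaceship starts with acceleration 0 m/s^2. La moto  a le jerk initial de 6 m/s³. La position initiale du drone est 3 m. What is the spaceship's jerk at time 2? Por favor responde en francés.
Nous avons le jerk j(t) = 0. En substituant t = 2: j(2) = 0.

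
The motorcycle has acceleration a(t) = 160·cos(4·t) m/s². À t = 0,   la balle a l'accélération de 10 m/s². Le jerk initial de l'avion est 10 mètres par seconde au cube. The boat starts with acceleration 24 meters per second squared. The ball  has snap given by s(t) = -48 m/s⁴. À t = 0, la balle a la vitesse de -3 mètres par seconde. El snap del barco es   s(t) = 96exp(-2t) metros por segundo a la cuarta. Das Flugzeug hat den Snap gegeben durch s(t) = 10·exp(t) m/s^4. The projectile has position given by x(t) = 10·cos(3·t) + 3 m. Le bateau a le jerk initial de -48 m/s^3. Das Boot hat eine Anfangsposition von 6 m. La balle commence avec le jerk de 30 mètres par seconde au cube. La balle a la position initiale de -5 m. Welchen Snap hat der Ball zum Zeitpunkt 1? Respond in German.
Wir haben den Snap s(t) = -48. Durch Einsetzen von t = 1: s(1) = -48.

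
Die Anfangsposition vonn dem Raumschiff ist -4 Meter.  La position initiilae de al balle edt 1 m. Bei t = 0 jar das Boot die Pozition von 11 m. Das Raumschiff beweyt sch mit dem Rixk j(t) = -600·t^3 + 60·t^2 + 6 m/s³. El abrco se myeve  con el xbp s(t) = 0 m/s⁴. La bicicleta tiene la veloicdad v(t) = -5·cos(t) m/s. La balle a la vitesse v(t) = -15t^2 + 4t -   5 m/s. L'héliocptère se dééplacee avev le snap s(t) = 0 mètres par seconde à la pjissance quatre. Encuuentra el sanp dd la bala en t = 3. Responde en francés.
En partant de la vitesse v(t) = -15·t^2 + 4·t - 5, nous prenons 3 dérivées. La dérivée de la vitesse donne l'accélération: a(t) = 4 - 30·t. La dérivée de l'accélération donne le jerk: j(t) = -30. La dérivée du jerk donne le snap: s(t) = 0. En utilisant s(t) = 0 et en substituant t = 3, nous trouvons s = 0.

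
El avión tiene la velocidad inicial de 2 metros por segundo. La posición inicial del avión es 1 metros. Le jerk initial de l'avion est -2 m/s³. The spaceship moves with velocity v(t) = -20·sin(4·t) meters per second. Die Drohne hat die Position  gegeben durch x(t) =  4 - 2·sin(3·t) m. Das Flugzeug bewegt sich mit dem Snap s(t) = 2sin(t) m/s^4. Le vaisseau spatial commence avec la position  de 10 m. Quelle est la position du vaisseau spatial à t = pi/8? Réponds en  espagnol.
Partiendo de la velocidad v(t) = -20·sin(4·t), tomamos 1 antiderivada. La antiderivada de la velocidad es la posición. Usando x(0) = 10, obtenemos x(t) = 5·cos(4·t) + 5. De la ecuación de la posición x(t) = 5·cos(4·t) + 5, sustituimos t = pi/8 para obtener x = 5.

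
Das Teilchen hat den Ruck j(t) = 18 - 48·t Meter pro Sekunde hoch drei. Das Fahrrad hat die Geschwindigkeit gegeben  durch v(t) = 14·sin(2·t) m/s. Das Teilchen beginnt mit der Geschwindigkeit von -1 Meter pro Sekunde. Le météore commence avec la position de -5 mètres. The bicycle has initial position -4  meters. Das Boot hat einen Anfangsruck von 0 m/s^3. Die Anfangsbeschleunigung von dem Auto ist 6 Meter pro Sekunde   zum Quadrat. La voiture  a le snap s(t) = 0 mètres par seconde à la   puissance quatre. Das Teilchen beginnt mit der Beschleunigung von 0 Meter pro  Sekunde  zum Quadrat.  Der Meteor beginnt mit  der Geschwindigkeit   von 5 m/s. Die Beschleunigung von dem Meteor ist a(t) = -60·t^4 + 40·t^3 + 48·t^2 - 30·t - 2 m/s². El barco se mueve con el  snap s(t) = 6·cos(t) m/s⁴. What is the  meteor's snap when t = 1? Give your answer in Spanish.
Para resolver esto, necesitamos tomar 2 derivadas de nuestra ecuación de la aceleración a(t) = -60·t^4 + 40·t^3 + 48·t^2 - 30·t - 2. Tomando d/dt de a(t), encontramos j(t) = -240·t^3 + 120·t^2 + 96·t - 30. La derivada de la sacudida da el snap: s(t) = -720·t^2 + 240·t + 96. Usando s(t) = -720·t^2 + 240·t + 96 y sustituyendo t = 1, encontramos s = -384.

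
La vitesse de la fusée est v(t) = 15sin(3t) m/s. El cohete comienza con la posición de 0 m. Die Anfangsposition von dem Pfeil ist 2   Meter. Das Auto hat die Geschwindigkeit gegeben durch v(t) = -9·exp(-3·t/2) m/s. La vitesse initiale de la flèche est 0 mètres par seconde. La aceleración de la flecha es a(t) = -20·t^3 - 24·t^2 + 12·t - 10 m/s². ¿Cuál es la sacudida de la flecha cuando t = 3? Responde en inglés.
To solve this, we need to take 1 derivative of our acceleration equation a(t) = -20·t^3 - 24·t^2 + 12·t - 10. Differentiating acceleration, we get jerk: j(t) = -60·t^2 - 48·t + 12. From the given jerk equation j(t) = -60·t^2 - 48·t + 12, we substitute t = 3 to get j = -672.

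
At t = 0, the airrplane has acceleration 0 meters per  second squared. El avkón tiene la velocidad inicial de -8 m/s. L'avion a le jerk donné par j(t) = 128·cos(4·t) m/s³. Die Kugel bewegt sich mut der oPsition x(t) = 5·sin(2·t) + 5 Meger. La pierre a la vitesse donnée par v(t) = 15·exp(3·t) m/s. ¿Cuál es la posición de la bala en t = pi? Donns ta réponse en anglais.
From the given position equation x(t) = 5·sin(2·t) + 5, we substitute t = pi to get x = 5.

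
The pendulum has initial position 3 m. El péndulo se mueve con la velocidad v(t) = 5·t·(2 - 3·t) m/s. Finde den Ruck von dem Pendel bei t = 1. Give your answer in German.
Um dies zu lösen, müssen wir 2 Ableitungen unserer Gleichung für die Geschwindigkeit v(t) = 5·t·(2 - 3·t) nehmen. Die Ableitung von der Geschwindigkeit ergibt die Beschleunigung: a(t) = 10 - 30·t. Durch Ableiten von der Beschleunigung erhalten wir den Ruck: j(t) = -30. Wir haben den Ruck j(t) = -30. Durch Einsetzen von t = 1: j(1) = -30.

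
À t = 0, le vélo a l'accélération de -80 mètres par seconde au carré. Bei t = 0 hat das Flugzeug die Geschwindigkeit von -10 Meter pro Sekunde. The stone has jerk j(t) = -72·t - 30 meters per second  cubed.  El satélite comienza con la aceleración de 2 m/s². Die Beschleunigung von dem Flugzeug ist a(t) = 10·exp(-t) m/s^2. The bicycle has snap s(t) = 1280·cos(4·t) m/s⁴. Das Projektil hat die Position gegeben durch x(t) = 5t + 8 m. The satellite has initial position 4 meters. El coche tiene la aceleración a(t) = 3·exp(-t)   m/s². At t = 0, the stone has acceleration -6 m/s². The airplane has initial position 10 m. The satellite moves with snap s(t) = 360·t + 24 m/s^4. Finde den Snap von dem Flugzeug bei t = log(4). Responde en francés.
Pour résoudre ceci, nous devons prendre 2 dérivées de notre équation de l'accélération a(t) = 10·exp(-t). La dérivée de l'accélération donne le jerk: j(t) = -10·exp(-t). La dérivée du jerk donne le snap: s(t) = 10·exp(-t). De l'équation du snap s(t) = 10·exp(-t), nous substituons t = log(4) pour obtenir s = 5/2.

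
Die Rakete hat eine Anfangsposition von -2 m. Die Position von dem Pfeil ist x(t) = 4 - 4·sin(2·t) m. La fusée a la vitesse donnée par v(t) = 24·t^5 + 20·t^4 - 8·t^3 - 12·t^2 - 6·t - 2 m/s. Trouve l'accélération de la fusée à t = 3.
Nous devons dériver notre équation de la vitesse v(t) = 24·t^5 + 20·t^4 - 8·t^3 - 12·t^2 - 6·t - 2 1 fois. En dérivant la vitesse, nous obtenons l'accélération: a(t) = 120·t^4 + 80·t^3 - 24·t^2 - 24·t - 6. Nous avons l'accélération a(t) = 120·t^4 + 80·t^3 - 24·t^2 - 24·t - 6. En substituant t = 3: a(3) = 11586.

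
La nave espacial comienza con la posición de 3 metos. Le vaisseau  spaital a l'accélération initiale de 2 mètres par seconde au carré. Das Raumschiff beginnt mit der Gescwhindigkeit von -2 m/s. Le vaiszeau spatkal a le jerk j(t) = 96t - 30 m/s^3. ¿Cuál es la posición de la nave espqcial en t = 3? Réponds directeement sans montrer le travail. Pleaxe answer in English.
The answer is 195.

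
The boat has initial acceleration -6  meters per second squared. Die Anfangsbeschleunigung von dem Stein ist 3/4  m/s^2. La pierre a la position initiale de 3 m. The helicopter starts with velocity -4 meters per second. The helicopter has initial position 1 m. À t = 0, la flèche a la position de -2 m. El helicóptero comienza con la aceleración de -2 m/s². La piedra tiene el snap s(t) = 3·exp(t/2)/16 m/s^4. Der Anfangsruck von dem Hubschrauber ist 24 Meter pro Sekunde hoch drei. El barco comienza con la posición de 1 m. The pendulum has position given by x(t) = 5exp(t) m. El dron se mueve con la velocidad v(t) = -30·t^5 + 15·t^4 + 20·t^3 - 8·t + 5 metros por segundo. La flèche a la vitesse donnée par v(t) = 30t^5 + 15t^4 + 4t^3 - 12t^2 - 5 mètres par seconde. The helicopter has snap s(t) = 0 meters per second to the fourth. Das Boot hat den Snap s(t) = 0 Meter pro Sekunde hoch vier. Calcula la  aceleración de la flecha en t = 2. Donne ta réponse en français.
Nous devons dériver notre équation de la vitesse v(t) = 30·t^5 + 15·t^4 + 4·t^3 - 12·t^2 - 5 1 fois. En prenant d/dt de v(t), nous trouvons a(t) = 150·t^4 + 60·t^3 + 12·t^2 - 24·t. De l'équation de l'accélération a(t) = 150·t^4 + 60·t^3 + 12·t^2 - 24·t, nous substituons t = 2 pour obtenir a = 2880.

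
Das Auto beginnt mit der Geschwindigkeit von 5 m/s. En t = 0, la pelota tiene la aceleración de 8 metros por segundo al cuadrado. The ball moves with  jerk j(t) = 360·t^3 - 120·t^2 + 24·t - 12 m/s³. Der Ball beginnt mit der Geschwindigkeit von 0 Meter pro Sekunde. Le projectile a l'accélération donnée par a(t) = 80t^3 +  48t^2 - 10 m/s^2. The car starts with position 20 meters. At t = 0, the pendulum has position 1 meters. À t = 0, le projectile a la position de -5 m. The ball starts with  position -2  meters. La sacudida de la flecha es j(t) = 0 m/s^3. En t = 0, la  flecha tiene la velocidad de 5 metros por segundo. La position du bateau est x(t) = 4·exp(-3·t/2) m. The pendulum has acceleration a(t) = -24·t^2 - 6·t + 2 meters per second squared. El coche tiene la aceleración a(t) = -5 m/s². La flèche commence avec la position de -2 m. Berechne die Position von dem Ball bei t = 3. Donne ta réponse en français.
Nous devons trouver l'intégrale de notre équation du jerk j(t) = 360·t^3 - 120·t^2 + 24·t - 12 3 fois. L'intégrale du jerk, avec a(0) = 8, donne l'accélération: a(t) = 90·t^4 - 40·t^3 + 12·t^2 - 12·t + 8. La primitive de l'accélération est la vitesse. En utilisant v(0) = 0, nous obtenons v(t) = 2·t·(9·t^4 - 5·t^3 + 2·t^2 - 3·t + 4). En intégrant la vitesse et en utilisant la condition initiale x(0) = -2, nous obtenons x(t) = 3·t^6 - 2·t^5 + t^4 - 2·t^3 + 4·t^2 - 2. De l'équation de la position x(t) = 3·t^6 - 2·t^5 + t^4 - 2·t^3 + 4·t^2 - 2, nous substituons t = 3 pour obtenir x = 1762.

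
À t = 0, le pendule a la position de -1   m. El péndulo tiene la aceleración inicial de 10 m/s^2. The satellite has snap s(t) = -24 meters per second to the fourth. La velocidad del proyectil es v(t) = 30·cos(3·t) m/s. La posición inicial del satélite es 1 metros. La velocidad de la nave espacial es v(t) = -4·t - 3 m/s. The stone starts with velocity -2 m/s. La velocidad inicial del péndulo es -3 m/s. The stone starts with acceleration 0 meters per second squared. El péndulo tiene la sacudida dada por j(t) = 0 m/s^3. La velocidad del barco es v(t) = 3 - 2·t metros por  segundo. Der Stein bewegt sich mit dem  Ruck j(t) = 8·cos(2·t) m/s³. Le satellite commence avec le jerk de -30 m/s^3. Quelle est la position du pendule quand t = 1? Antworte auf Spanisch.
Partiendo de la sacudida j(t) = 0, tomamos 3 integrales. La integral de la sacudida es la aceleración. Usando a(0) = 10, obtenemos a(t) = 10. La antiderivada de la aceleración es la velocidad. Usando v(0) = -3, obtenemos v(t) = 10·t - 3. Integrando la velocidad y usando la condición inicial x(0) = -1, obtenemos x(t) = 5·t^2 - 3·t - 1. De la ecuación de la posición x(t) = 5·t^2 - 3·t - 1, sustituimos t = 1 para obtener x = 1.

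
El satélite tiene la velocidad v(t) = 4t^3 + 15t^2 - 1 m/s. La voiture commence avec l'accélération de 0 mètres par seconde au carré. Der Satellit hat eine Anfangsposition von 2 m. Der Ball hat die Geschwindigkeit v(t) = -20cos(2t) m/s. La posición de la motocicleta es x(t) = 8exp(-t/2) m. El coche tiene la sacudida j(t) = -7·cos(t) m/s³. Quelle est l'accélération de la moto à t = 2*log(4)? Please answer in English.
Starting from position x(t) = 8·exp(-t/2), we take 2 derivatives. The derivative of position gives velocity: v(t) = -4·exp(-t/2). Taking d/dt of v(t), we find a(t) = 2·exp(-t/2). We have acceleration a(t) = 2·exp(-t/2). Substituting t = 2*log(4): a(2*log(4)) = 1/2.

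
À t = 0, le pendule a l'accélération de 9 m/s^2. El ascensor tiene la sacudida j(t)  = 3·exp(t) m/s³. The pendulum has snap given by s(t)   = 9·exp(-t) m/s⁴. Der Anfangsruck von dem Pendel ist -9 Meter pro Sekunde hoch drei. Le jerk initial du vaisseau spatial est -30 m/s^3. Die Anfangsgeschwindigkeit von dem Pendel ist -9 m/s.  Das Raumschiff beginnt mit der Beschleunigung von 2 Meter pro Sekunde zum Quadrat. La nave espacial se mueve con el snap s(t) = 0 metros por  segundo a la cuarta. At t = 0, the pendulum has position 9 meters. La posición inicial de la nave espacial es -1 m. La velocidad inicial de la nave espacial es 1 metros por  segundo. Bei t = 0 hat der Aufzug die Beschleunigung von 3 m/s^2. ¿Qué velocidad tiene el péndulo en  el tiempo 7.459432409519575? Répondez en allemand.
Um dies zu lösen, müssen wir 3 Integrale unserer Gleichung für den Snap s(t) = 9·exp(-t) finden. Die Stammfunktion von dem Snap ist der Ruck. Mit j(0) = -9 erhalten wir j(t) = -9·exp(-t). Die Stammfunktion von dem Ruck ist die Beschleunigung. Mit a(0) = 9 erhalten wir a(t) = 9·exp(-t). Die Stammfunktion von der Beschleunigung ist die Geschwindigkeit. Mit v(0) = -9 erhalten wir v(t) = -9·exp(-t). Wir haben die Geschwindigkeit v(t) = -9·exp(-t). Durch Einsetzen von t = 7.459432409519575: v(7.459432409519575) = -0.00518384701074736.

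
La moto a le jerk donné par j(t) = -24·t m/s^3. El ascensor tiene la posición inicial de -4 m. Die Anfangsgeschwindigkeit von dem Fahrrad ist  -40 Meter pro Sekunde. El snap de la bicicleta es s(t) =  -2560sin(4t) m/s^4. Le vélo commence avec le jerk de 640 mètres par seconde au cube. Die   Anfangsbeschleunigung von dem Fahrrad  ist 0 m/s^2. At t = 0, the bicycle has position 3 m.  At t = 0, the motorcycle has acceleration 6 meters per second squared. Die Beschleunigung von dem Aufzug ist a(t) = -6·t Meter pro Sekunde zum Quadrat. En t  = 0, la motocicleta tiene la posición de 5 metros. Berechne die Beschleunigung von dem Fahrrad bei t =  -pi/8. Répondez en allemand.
Wir müssen unsere Gleichung für den Snap s(t) = -2560·sin(4·t) 2-mal integrieren. Das Integral von dem Snap ist der Ruck. Mit j(0) = 640 erhalten wir j(t) = 640·cos(4·t). Die Stammfunktion von dem Ruck, mit a(0) = 0, ergibt die Beschleunigung: a(t) = 160·sin(4·t). Aus der Gleichung für die Beschleunigung a(t) = 160·sin(4·t), setzen wir t = -pi/8 ein und erhalten a = -160.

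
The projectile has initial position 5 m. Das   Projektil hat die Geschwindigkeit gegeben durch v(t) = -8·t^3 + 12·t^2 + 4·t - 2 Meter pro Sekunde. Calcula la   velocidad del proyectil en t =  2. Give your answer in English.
From the given velocity equation v(t) = -8·t^3 + 12·t^2 + 4·t - 2, we substitute t = 2 to get v = -10.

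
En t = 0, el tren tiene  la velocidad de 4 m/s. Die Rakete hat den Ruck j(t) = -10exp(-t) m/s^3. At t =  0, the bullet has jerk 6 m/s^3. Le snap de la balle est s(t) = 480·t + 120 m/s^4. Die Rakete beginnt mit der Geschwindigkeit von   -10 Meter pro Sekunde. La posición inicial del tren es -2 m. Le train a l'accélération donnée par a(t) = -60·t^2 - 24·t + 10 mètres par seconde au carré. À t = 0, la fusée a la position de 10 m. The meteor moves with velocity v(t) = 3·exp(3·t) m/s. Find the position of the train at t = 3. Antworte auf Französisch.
Pour résoudre ceci, nous devons prendre 2 primitives de notre équation de l'accélération a(t) = -60·t^2 - 24·t + 10. L'intégrale de l'accélération est la vitesse. En utilisant v(0) = 4, nous obtenons v(t) = -20·t^3 - 12·t^2 + 10·t + 4. En prenant ∫v(t)dt et en appliquant x(0) = -2, nous trouvons x(t) = -5·t^4 - 4·t^3 + 5·t^2 + 4·t - 2. De l'équation de la position x(t) = -5·t^4 - 4·t^3 + 5·t^2 + 4·t - 2, nous substituons t = 3 pour obtenir x = -458.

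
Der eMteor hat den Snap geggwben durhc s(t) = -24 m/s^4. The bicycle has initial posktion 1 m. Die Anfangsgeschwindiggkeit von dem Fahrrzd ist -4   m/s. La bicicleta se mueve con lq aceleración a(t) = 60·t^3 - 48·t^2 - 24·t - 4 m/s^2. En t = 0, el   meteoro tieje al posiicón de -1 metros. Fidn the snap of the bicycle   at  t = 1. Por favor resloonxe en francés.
Pour résoudre ceci, nous devons prendre 2 dérivées de notre équation de l'accélération a(t) = 60·t^3 - 48·t^2 - 24·t - 4. La dérivée de l'accélération donne le jerk: j(t) = 180·t^2 - 96·t - 24. En prenant d/dt de j(t), nous trouvons s(t) = 360·t - 96. Nous avons le snap s(t) = 360·t - 96. En substituant t = 1: s(1) = 264.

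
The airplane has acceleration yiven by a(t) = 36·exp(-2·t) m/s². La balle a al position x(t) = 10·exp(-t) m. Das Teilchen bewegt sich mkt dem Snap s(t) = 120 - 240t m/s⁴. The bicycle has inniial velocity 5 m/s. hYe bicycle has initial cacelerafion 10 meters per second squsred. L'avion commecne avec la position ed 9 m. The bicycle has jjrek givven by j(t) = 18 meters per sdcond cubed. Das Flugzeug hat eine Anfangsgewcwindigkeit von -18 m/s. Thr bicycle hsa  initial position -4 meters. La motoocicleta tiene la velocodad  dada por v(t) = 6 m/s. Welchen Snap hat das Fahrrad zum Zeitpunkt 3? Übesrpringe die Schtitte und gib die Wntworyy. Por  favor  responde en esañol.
La respuesta es 0.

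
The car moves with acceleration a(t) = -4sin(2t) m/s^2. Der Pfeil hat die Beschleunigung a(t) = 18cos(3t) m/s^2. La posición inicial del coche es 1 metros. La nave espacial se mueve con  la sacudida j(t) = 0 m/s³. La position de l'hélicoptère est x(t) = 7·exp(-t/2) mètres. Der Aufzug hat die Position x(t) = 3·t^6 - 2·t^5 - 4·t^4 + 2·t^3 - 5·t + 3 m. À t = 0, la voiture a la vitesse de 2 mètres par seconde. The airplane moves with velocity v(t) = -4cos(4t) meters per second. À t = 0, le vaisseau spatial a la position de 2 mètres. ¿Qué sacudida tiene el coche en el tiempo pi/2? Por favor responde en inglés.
We must differentiate our acceleration equation a(t) = -4·sin(2·t) 1 time. The derivative of acceleration gives jerk: j(t) = -8·cos(2·t). Using j(t) = -8·cos(2·t) and substituting t = pi/2, we find j = 8.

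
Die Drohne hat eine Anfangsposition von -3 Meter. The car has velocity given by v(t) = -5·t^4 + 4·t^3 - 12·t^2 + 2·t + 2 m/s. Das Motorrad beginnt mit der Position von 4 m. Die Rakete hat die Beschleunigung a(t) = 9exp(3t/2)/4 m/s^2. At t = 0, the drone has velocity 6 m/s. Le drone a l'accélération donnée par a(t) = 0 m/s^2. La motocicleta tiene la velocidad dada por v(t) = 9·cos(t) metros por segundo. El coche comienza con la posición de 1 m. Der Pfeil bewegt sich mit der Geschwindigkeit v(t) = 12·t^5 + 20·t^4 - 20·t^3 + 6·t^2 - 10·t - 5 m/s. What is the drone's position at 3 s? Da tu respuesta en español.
Para resolver esto, necesitamos tomar 2 antiderivadas de nuestra ecuación de la aceleración a(t) = 0. Integrando la aceleración y usando la condición inicial v(0) = 6, obtenemos v(t) = 6. La integral de la velocidad, con x(0) = -3, da la posición: x(t) = 6·t - 3. Tenemos la posición x(t) = 6·t - 3. Sustituyendo t = 3: x(3) = 15.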